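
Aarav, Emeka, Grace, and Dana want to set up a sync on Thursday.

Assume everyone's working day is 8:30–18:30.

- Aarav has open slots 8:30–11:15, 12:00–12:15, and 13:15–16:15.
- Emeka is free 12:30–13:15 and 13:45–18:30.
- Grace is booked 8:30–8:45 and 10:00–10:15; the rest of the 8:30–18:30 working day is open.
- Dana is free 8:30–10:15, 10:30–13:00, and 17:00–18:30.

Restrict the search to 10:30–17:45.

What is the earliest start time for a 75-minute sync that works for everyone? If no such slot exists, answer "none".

Grace free within 08:30–18:30: 08:45–10:00, 10:15–18:30.
Aarav ∩ Emeka: 13:45–16:15.
Aarav ∩ Emeka ∩ Grace: 13:45–16:15.
Aarav ∩ Emeka ∩ Grace ∩ Dana: (none).
Restricted to 10:30–17:45: (none).
Windows ≥ 75 min: (none).

none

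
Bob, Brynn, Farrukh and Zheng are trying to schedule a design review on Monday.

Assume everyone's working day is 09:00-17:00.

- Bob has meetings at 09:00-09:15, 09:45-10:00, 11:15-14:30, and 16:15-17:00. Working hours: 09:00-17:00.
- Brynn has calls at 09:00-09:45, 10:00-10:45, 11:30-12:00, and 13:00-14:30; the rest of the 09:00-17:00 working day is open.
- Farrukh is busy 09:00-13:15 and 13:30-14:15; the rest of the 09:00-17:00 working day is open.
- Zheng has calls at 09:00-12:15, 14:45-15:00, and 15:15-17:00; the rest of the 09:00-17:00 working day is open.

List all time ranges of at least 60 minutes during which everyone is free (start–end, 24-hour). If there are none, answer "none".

none

Bob free within 09:00–17:00: 09:15–09:45, 10:00–11:15, 14:30–16:15.
Brynn free within 09:00–17:00: 09:45–10:00, 10:45–11:30, 12:00–13:00, 14:30–17:00.
Farrukh free within 09:00–17:00: 13:15–13:30, 14:15–17:00.
Zheng free within 09:00–17:00: 12:15–14:45, 15:00–15:15.
Bob ∩ Brynn: 10:45–11:15, 14:30–16:15.
Bob ∩ Brynn ∩ Farrukh: 14:30–16:15.
Bob ∩ Brynn ∩ Farrukh ∩ Zheng: 14:30–14:45, 15:00–15:15.
Windows ≥ 60 min: (none).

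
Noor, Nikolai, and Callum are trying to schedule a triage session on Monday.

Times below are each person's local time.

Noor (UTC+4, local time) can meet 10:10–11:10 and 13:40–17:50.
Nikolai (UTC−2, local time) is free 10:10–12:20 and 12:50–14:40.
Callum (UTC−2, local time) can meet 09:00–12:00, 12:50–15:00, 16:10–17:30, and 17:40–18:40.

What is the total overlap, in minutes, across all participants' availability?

Noor → UTC: 06:10–07:10, 09:40–13:50.
Nikolai → UTC: 12:10–14:20, 14:50–16:40.
Callum → UTC: 11:00–14:00, 14:50–17:00, 18:10–19:30, 19:40–20:40.
Noor ∩ Nikolai: 12:10–13:50.
Noor ∩ Nikolai ∩ Callum: 12:10–13:50.
Total common minutes: 100.

100 minutes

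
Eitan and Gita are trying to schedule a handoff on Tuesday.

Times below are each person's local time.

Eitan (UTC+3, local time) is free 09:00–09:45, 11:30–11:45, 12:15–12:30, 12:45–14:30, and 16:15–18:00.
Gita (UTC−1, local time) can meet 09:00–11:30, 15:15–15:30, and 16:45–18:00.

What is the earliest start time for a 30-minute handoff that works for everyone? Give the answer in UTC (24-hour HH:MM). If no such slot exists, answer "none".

Eitan → UTC: 06:00–06:45, 08:30–08:45, 09:15–09:30, 09:45–11:30, 13:15–15:00.
Gita → UTC: 10:00–12:30, 16:15–16:30, 17:45–19:00.
Eitan ∩ Gita: 10:00–11:30.
Windows ≥ 30 min: 10:00–11:30.
Earliest such window starts at 10:00.

10:00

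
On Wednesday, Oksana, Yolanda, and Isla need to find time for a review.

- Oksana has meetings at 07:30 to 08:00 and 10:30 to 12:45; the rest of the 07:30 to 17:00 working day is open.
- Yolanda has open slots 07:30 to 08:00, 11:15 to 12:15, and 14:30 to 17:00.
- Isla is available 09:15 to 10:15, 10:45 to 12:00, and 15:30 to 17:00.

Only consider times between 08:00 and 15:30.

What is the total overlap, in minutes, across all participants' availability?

0 minutes

Oksana free within 07:30–17:00: 08:00–10:30, 12:45–17:00.
Oksana ∩ Yolanda: 14:30–17:00.
Oksana ∩ Yolanda ∩ Isla: 15:30–17:00.
Restricted to 08:00–15:30: (none).
Total common minutes: 0.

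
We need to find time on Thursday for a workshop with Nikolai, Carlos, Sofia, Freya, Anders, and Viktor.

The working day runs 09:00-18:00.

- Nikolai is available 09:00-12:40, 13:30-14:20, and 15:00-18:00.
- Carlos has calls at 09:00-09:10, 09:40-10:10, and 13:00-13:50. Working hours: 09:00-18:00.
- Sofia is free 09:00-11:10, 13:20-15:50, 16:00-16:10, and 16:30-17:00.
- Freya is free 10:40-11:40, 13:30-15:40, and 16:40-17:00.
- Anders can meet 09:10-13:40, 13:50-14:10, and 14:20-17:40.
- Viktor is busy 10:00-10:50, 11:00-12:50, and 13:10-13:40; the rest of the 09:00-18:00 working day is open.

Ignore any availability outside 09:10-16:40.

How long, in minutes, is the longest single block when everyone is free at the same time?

Carlos free within 09:00–18:00: 09:10–09:40, 10:10–13:00, 13:50–18:00.
Viktor free within 09:00–18:00: 09:00–10:00, 10:50–11:00, 12:50–13:10, 13:40–18:00.
Nikolai ∩ Carlos: 09:10–09:40, 10:10–12:40, 13:50–14:20, 15:00–18:00.
Nikolai ∩ Carlos ∩ Sofia: 09:10–09:40, 10:10–11:10, 13:50–14:20, 15:00–15:50, 16:00–16:10, 16:30–17:00.
Nikolai ∩ Carlos ∩ Sofia ∩ Freya: 10:40–11:10, 13:50–14:20, 15:00–15:40, 16:40–17:00.
Nikolai ∩ Carlos ∩ Sofia ∩ Freya ∩ Anders: 10:40–11:10, 13:50–14:10, 15:00–15:40, 16:40–17:00.
Nikolai ∩ Carlos ∩ Sofia ∩ Freya ∩ Anders ∩ Viktor: 10:50–11:00, 13:50–14:10, 15:00–15:40, 16:40–17:00.
Restricted to 09:10–16:40: 10:50–11:00, 13:50–14:10, 15:00–15:40.
Common window lengths: 10, 20, 40 min; longest is 40.

40 minutes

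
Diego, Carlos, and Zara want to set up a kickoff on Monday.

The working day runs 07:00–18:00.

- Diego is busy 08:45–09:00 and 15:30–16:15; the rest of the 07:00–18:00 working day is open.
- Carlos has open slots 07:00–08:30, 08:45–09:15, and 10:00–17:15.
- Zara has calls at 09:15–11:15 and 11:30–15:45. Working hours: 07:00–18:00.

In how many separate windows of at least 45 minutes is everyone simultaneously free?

2

Diego free within 07:00–18:00: 07:00–08:45, 09:00–15:30, 16:15–18:00.
Zara free within 07:00–18:00: 07:00–09:15, 11:15–11:30, 15:45–18:00.
Diego ∩ Carlos: 07:00–08:30, 09:00–09:15, 10:00–15:30, 16:15–17:15.
Diego ∩ Carlos ∩ Zara: 07:00–08:30, 09:00–09:15, 11:15–11:30, 16:15–17:15.
Windows ≥ 45 min: 07:00–08:30, 16:15–17:15.
That's 2 windows.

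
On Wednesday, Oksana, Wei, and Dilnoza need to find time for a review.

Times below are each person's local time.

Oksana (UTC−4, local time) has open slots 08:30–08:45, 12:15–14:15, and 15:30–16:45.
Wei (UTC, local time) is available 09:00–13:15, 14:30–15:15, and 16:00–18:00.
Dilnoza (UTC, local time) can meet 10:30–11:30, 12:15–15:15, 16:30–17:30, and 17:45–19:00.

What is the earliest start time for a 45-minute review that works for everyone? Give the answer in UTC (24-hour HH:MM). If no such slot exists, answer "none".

Oksana → UTC: 12:30–12:45, 16:15–18:15, 19:30–20:45.
Wei → UTC: 09:00–13:15, 14:30–15:15, 16:00–18:00.
Dilnoza → UTC: 10:30–11:30, 12:15–15:15, 16:30–17:30, 17:45–19:00.
Oksana ∩ Wei: 12:30–12:45, 16:15–18:00.
Oksana ∩ Wei ∩ Dilnoza: 12:30–12:45, 16:30–17:30, 17:45–18:00.
Windows ≥ 45 min: 16:30–17:30.
Earliest such window starts at 16:30.

16:30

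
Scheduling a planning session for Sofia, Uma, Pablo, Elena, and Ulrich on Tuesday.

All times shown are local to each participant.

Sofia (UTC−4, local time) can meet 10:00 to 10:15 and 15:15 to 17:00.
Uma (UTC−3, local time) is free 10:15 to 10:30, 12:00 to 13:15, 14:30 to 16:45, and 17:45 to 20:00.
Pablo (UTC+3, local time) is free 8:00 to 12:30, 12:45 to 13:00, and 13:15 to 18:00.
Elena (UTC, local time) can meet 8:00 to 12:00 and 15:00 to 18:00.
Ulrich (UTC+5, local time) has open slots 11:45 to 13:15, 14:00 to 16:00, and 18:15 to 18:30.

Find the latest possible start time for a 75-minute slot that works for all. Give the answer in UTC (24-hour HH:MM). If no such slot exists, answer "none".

Sofia → UTC: 14:00–14:15, 19:15–21:00.
Uma → UTC: 13:15–13:30, 15:00–16:15, 17:30–19:45, 20:45–23:00.
Pablo → UTC: 05:00–09:30, 09:45–10:00, 10:15–15:00.
Elena → UTC: 08:00–12:00, 15:00–18:00.
Ulrich → UTC: 06:45–08:15, 09:00–11:00, 13:15–13:30.
Sofia ∩ Uma: 19:15–19:45, 20:45–21:00.
Sofia ∩ Uma ∩ Pablo: (none).
Sofia ∩ Uma ∩ Pablo ∩ Elena: (none).
Sofia ∩ Uma ∩ Pablo ∩ Elena ∩ Ulrich: (none).
Windows ≥ 75 min: (none).

none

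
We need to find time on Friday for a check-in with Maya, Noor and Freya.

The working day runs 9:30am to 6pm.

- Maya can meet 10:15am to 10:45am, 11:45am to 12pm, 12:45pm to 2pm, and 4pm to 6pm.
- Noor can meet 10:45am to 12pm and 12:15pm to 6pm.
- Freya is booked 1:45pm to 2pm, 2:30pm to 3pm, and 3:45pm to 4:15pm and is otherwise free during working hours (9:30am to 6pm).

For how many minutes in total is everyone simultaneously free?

180 minutes

Freya free within 09:30–18:00: 09:30–13:45, 14:00–14:30, 15:00–15:45, 16:15–18:00.
Maya ∩ Noor: 11:45–12:00, 12:45–14:00, 16:00–18:00.
Maya ∩ Noor ∩ Freya: 11:45–12:00, 12:45–13:45, 16:15–18:00.
Total common minutes: 15 + 60 + 105 = 180.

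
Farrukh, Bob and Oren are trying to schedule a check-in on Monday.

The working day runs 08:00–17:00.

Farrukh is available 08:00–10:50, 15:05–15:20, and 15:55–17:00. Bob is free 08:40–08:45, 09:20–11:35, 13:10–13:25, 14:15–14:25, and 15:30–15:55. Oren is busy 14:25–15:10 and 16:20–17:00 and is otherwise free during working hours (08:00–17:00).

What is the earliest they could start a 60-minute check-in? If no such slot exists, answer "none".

09:20

Oren free within 08:00–17:00: 08:00–14:25, 15:10–16:20.
Farrukh ∩ Bob: 08:40–08:45, 09:20–10:50.
Farrukh ∩ Bob ∩ Oren: 08:40–08:45, 09:20–10:50.
Windows ≥ 60 min: 09:20–10:50.
Earliest such window starts at 09:20.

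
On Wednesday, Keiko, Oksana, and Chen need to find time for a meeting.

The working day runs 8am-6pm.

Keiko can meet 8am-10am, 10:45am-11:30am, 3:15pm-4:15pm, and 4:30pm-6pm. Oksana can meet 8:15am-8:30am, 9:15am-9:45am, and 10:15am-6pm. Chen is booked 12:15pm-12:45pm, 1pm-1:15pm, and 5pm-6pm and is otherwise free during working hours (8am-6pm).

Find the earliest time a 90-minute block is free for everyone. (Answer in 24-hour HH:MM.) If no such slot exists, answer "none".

Chen free within 08:00–18:00: 08:00–12:15, 12:45–13:00, 13:15–17:00.
Keiko ∩ Oksana: 08:15–08:30, 09:15–09:45, 10:45–11:30, 15:15–16:15, 16:30–18:00.
Keiko ∩ Oksana ∩ Chen: 08:15–08:30, 09:15–09:45, 10:45–11:30, 15:15–16:15, 16:30–17:00.
Windows ≥ 90 min: (none).

none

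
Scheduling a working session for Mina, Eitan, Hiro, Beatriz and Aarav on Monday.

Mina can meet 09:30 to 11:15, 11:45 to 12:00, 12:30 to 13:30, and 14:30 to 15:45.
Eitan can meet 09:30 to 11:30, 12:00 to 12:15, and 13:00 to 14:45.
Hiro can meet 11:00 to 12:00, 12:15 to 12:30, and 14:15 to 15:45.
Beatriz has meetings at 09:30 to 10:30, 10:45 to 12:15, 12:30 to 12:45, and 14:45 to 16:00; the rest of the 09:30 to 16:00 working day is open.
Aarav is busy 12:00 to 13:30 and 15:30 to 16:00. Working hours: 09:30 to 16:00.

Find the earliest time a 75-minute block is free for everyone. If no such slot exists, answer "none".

none

Beatriz free within 09:30–16:00: 10:30–10:45, 12:15–12:30, 12:45–14:45.
Aarav free within 09:30–16:00: 09:30–12:00, 13:30–15:30.
Mina ∩ Eitan: 09:30–11:15, 13:00–13:30, 14:30–14:45.
Mina ∩ Eitan ∩ Hiro: 11:00–11:15, 14:30–14:45.
Mina ∩ Eitan ∩ Hiro ∩ Beatriz: 14:30–14:45.
Mina ∩ Eitan ∩ Hiro ∩ Beatriz ∩ Aarav: 14:30–14:45.
Windows ≥ 75 min: (none).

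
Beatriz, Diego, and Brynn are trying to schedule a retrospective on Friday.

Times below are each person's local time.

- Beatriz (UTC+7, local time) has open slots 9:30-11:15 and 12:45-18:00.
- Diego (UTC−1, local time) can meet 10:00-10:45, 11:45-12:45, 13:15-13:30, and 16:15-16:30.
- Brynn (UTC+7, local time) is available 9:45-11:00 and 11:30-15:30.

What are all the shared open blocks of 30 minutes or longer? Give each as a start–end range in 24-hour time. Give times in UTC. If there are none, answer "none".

Beatriz → UTC: 02:30–04:15, 05:45–11:00.
Diego → UTC: 11:00–11:45, 12:45–13:45, 14:15–14:30, 17:15–17:30.
Brynn → UTC: 02:45–04:00, 04:30–08:30.
Beatriz ∩ Diego: (none).
Beatriz ∩ Diego ∩ Brynn: (none).
Windows ≥ 30 min: (none).

none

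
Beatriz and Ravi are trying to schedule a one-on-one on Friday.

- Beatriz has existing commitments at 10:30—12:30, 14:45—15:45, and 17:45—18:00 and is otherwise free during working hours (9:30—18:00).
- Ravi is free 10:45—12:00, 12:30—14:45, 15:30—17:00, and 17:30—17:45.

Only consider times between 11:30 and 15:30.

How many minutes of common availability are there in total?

135 minutes

Beatriz free within 09:30–18:00: 09:30–10:30, 12:30–14:45, 15:45–17:45.
Beatriz ∩ Ravi: 12:30–14:45, 15:45–17:00, 17:30–17:45.
Restricted to 11:30–15:30: 12:30–14:45.
Total common minutes: 135.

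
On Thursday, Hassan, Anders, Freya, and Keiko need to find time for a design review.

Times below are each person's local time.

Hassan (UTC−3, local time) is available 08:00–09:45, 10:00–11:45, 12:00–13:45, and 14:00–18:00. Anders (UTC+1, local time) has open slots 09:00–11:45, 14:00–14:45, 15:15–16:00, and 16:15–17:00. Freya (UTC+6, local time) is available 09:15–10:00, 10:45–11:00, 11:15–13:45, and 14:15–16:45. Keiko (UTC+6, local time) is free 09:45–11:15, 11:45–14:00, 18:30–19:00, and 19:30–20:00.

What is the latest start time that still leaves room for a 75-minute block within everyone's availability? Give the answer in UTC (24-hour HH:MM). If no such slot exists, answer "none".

none

Hassan → UTC: 11:00–12:45, 13:00–14:45, 15:00–16:45, 17:00–21:00.
Anders → UTC: 08:00–10:45, 13:00–13:45, 14:15–15:00, 15:15–16:00.
Freya → UTC: 03:15–04:00, 04:45–05:00, 05:15–07:45, 08:15–10:45.
Keiko → UTC: 03:45–05:15, 05:45–08:00, 12:30–13:00, 13:30–14:00.
Hassan ∩ Anders: 13:00–13:45, 14:15–14:45, 15:15–16:00.
Hassan ∩ Anders ∩ Freya: (none).
Hassan ∩ Anders ∩ Freya ∩ Keiko: (none).
Windows ≥ 75 min: (none).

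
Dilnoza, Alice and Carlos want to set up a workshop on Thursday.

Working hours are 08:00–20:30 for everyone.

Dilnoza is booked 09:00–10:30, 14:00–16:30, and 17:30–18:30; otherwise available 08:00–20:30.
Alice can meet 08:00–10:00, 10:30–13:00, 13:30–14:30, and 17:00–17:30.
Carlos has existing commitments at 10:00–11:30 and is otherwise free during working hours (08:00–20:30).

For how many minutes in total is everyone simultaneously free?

Dilnoza free within 08:00–20:30: 08:00–09:00, 10:30–14:00, 16:30–17:30, 18:30–20:30.
Carlos free within 08:00–20:30: 08:00–10:00, 11:30–20:30.
Dilnoza ∩ Alice: 08:00–09:00, 10:30–13:00, 13:30–14:00, 17:00–17:30.
Dilnoza ∩ Alice ∩ Carlos: 08:00–09:00, 11:30–13:00, 13:30–14:00, 17:00–17:30.
Total common minutes: 60 + 90 + 30 + 30 = 210.

210 minutes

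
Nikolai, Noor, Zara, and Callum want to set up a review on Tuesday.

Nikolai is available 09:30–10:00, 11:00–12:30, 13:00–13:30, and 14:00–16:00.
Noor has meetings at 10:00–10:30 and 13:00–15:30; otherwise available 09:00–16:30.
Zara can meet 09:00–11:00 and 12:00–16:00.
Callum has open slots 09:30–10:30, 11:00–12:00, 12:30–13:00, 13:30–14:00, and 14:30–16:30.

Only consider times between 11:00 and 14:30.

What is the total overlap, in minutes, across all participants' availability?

Noor free within 09:00–16:30: 09:00–10:00, 10:30–13:00, 15:30–16:30.
Nikolai ∩ Noor: 09:30–10:00, 11:00–12:30, 15:30–16:00.
Nikolai ∩ Noor ∩ Zara: 09:30–10:00, 12:00–12:30, 15:30–16:00.
Nikolai ∩ Noor ∩ Zara ∩ Callum: 09:30–10:00, 15:30–16:00.
Restricted to 11:00–14:30: (none).
Total common minutes: 0.

0 minutes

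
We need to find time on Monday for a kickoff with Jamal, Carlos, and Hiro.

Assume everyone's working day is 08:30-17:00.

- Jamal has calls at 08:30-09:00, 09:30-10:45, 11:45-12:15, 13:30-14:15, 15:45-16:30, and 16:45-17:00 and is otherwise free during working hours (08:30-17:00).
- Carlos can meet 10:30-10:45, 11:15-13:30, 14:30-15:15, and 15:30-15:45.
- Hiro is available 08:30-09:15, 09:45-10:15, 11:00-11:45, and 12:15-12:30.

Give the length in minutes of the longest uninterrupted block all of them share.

30 minutes

Jamal free within 08:30–17:00: 09:00–09:30, 10:45–11:45, 12:15–13:30, 14:15–15:45, 16:30–16:45.
Jamal ∩ Carlos: 11:15–11:45, 12:15–13:30, 14:30–15:15, 15:30–15:45.
Jamal ∩ Carlos ∩ Hiro: 11:15–11:45, 12:15–12:30.
Common window lengths: 30, 15 min; longest is 30.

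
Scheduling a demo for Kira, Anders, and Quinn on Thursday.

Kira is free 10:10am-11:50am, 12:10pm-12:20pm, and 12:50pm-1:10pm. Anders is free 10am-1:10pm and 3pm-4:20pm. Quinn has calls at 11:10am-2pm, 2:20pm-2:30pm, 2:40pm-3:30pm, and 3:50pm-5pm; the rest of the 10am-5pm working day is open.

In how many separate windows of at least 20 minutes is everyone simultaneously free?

1

Quinn free within 10:00–17:00: 10:00–11:10, 14:00–14:20, 14:30–14:40, 15:30–15:50.
Kira ∩ Anders: 10:10–11:50, 12:10–12:20, 12:50–13:10.
Kira ∩ Anders ∩ Quinn: 10:10–11:10.
Windows ≥ 20 min: 10:10–11:10.
That's 1 window.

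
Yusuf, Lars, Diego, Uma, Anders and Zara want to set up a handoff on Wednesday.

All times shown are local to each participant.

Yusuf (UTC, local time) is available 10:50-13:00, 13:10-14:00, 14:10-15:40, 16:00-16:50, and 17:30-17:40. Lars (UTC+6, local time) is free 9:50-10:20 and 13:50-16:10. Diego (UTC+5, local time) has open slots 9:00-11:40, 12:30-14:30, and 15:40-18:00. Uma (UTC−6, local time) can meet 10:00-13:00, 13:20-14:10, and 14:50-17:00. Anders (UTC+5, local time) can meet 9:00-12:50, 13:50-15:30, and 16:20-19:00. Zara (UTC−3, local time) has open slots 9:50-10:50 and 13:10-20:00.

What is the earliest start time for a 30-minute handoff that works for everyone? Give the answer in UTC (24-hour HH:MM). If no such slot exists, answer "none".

Yusuf → UTC: 10:50–13:00, 13:10–14:00, 14:10–15:40, 16:00–16:50, 17:30–17:40.
Lars → UTC: 03:50–04:20, 07:50–10:10.
Diego → UTC: 04:00–06:40, 07:30–09:30, 10:40–13:00.
Uma → UTC: 16:00–19:00, 19:20–20:10, 20:50–23:00.
Anders → UTC: 04:00–07:50, 08:50–10:30, 11:20–14:00.
Zara → UTC: 12:50–13:50, 16:10–23:00.
Yusuf ∩ Lars: (none).
Yusuf ∩ Lars ∩ Diego: (none).
Yusuf ∩ Lars ∩ Diego ∩ Uma: (none).
Yusuf ∩ Lars ∩ Diego ∩ Uma ∩ Anders: (none).
Yusuf ∩ Lars ∩ Diego ∩ Uma ∩ Anders ∩ Zara: (none).
Windows ≥ 30 min: (none).

none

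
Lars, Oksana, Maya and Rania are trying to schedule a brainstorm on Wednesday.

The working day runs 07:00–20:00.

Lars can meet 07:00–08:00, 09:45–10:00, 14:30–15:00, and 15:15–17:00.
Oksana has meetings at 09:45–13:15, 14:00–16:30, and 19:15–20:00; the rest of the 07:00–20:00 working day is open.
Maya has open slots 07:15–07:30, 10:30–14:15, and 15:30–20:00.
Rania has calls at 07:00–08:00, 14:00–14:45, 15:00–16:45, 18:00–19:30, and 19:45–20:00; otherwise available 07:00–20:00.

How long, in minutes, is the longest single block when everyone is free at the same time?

Oksana free within 07:00–20:00: 07:00–09:45, 13:15–14:00, 16:30–19:15.
Rania free within 07:00–20:00: 08:00–14:00, 14:45–15:00, 16:45–18:00, 19:30–19:45.
Lars ∩ Oksana: 07:00–08:00, 16:30–17:00.
Lars ∩ Oksana ∩ Maya: 07:15–07:30, 16:30–17:00.
Lars ∩ Oksana ∩ Maya ∩ Rania: 16:45–17:00.
Single common window of 15 minutes.

15 minutes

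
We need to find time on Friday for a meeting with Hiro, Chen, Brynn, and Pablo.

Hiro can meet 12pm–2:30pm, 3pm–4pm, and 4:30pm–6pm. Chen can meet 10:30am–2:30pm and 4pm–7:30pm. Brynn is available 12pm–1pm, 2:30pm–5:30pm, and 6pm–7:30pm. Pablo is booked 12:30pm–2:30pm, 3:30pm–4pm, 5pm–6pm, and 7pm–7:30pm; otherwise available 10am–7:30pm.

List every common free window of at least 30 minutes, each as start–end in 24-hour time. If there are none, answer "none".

12:00–12:30, 16:30–17:00

Pablo free within 10:00–19:30: 10:00–12:30, 14:30–15:30, 16:00–17:00, 18:00–19:00.
Hiro ∩ Chen: 12:00–14:30, 16:30–18:00.
Hiro ∩ Chen ∩ Brynn: 12:00–13:00, 16:30–17:30.
Hiro ∩ Chen ∩ Brynn ∩ Pablo: 12:00–12:30, 16:30–17:00.
Windows ≥ 30 min: 12:00–12:30, 16:30–17:00.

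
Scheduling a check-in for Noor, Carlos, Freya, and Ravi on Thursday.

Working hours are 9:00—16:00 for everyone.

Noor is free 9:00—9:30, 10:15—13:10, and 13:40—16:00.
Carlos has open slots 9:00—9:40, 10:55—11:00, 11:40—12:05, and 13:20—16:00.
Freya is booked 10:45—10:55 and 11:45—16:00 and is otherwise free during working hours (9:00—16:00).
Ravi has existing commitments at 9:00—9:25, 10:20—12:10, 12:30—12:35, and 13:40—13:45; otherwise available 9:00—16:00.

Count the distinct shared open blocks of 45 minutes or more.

0

Freya free within 09:00–16:00: 09:00–10:45, 10:55–11:45.
Ravi free within 09:00–16:00: 09:25–10:20, 12:10–12:30, 12:35–13:40, 13:45–16:00.
Noor ∩ Carlos: 09:00–09:30, 10:55–11:00, 11:40–12:05, 13:40–16:00.
Noor ∩ Carlos ∩ Freya: 09:00–09:30, 10:55–11:00, 11:40–11:45.
Noor ∩ Carlos ∩ Freya ∩ Ravi: 09:25–09:30.
Windows ≥ 45 min: (none).
That's 0 windows.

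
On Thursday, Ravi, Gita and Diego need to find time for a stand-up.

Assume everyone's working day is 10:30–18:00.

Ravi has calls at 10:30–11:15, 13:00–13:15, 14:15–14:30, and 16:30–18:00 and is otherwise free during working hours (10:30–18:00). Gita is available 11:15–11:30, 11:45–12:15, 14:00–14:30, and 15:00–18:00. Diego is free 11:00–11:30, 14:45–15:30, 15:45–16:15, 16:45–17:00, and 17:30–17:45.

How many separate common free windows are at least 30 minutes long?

Ravi free within 10:30–18:00: 11:15–13:00, 13:15–14:15, 14:30–16:30.
Ravi ∩ Gita: 11:15–11:30, 11:45–12:15, 14:00–14:15, 15:00–16:30.
Ravi ∩ Gita ∩ Diego: 11:15–11:30, 15:00–15:30, 15:45–16:15.
Windows ≥ 30 min: 15:00–15:30, 15:45–16:15.
That's 2 windows.

2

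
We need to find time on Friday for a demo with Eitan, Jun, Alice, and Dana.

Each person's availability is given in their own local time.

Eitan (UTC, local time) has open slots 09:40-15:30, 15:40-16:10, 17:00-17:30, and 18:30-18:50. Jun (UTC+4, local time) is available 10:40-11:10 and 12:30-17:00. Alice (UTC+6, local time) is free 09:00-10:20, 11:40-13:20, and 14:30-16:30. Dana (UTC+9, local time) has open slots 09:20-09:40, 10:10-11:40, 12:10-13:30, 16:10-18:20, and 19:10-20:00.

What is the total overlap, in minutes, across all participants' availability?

20 minutes

Eitan → UTC: 09:40–15:30, 15:40–16:10, 17:00–17:30, 18:30–18:50.
Jun → UTC: 06:40–07:10, 08:30–13:00.
Alice → UTC: 03:00–04:20, 05:40–07:20, 08:30–10:30.
Dana → UTC: 00:20–00:40, 01:10–02:40, 03:10–04:30, 07:10–09:20, 10:10–11:00.
Eitan ∩ Jun: 09:40–13:00.
Eitan ∩ Jun ∩ Alice: 09:40–10:30.
Eitan ∩ Jun ∩ Alice ∩ Dana: 10:10–10:30.
Total common minutes: 20.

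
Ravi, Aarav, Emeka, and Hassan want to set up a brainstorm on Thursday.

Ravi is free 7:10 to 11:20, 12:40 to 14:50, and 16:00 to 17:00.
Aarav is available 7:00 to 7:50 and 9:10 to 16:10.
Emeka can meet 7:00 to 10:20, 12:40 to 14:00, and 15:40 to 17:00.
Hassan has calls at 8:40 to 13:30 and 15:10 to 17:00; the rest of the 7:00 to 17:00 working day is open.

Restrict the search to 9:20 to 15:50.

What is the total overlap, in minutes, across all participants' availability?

Hassan free within 07:00–17:00: 07:00–08:40, 13:30–15:10.
Ravi ∩ Aarav: 07:10–07:50, 09:10–11:20, 12:40–14:50, 16:00–16:10.
Ravi ∩ Aarav ∩ Emeka: 07:10–07:50, 09:10–10:20, 12:40–14:00, 16:00–16:10.
Ravi ∩ Aarav ∩ Emeka ∩ Hassan: 07:10–07:50, 13:30–14:00.
Restricted to 09:20–15:50: 13:30–14:00.
Total common minutes: 30.

30 minutes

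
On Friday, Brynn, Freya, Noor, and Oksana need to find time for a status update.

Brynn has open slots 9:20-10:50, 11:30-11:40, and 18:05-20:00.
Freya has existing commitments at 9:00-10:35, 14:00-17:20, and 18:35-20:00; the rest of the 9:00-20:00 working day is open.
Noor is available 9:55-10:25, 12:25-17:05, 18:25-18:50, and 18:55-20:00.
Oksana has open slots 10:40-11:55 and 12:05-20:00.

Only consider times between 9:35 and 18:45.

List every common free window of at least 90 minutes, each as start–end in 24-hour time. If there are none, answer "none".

Freya free within 09:00–20:00: 10:35–14:00, 17:20–18:35.
Brynn ∩ Freya: 10:35–10:50, 11:30–11:40, 18:05–18:35.
Brynn ∩ Freya ∩ Noor: 18:25–18:35.
Brynn ∩ Freya ∩ Noor ∩ Oksana: 18:25–18:35.
Restricted to 09:35–18:45: 18:25–18:35.
Windows ≥ 90 min: (none).

none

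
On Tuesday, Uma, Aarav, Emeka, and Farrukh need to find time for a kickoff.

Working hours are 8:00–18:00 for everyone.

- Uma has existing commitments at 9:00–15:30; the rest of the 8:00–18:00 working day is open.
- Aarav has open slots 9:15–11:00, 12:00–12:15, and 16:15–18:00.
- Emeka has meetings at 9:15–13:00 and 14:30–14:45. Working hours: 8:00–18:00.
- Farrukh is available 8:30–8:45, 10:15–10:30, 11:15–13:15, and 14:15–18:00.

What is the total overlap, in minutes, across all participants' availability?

105 minutes

Uma free within 08:00–18:00: 08:00–09:00, 15:30–18:00.
Emeka free within 08:00–18:00: 08:00–09:15, 13:00–14:30, 14:45–18:00.
Uma ∩ Aarav: 16:15–18:00.
Uma ∩ Aarav ∩ Emeka: 16:15–18:00.
Uma ∩ Aarav ∩ Emeka ∩ Farrukh: 16:15–18:00.
Total common minutes: 105.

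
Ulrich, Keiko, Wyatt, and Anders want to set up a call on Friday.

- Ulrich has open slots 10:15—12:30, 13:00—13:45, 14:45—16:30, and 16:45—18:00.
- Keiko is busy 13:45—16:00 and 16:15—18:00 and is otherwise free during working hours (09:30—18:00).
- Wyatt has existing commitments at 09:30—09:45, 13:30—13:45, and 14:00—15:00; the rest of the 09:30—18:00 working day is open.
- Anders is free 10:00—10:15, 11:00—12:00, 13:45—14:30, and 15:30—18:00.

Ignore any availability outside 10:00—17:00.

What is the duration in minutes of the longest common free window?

Keiko free within 09:30–18:00: 09:30–13:45, 16:00–16:15.
Wyatt free within 09:30–18:00: 09:45–13:30, 13:45–14:00, 15:00–18:00.
Ulrich ∩ Keiko: 10:15–12:30, 13:00–13:45, 16:00–16:15.
Ulrich ∩ Keiko ∩ Wyatt: 10:15–12:30, 13:00–13:30, 16:00–16:15.
Ulrich ∩ Keiko ∩ Wyatt ∩ Anders: 11:00–12:00, 16:00–16:15.
Restricted to 10:00–17:00: 11:00–12:00, 16:00–16:15.
Common window lengths: 60, 15 min; longest is 60.

60 minutes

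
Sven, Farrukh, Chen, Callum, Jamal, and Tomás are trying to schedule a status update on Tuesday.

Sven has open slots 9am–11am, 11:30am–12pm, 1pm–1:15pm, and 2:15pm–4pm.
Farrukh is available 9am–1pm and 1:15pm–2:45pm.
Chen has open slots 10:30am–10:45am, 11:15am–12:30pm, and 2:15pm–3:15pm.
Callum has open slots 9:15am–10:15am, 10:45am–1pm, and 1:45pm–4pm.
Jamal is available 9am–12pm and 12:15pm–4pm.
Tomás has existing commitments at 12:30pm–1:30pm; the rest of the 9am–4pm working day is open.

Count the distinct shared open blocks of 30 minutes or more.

2

Tomás free within 09:00–16:00: 09:00–12:30, 13:30–16:00.
Sven ∩ Farrukh: 09:00–11:00, 11:30–12:00, 14:15–14:45.
Sven ∩ Farrukh ∩ Chen: 10:30–10:45, 11:30–12:00, 14:15–14:45.
Sven ∩ Farrukh ∩ Chen ∩ Callum: 11:30–12:00, 14:15–14:45.
Sven ∩ Farrukh ∩ Chen ∩ Callum ∩ Jamal: 11:30–12:00, 14:15–14:45.
Sven ∩ Farrukh ∩ Chen ∩ Callum ∩ Jamal ∩ Tomás: 11:30–12:00, 14:15–14:45.
Windows ≥ 30 min: 11:30–12:00, 14:15–14:45.
That's 2 windows.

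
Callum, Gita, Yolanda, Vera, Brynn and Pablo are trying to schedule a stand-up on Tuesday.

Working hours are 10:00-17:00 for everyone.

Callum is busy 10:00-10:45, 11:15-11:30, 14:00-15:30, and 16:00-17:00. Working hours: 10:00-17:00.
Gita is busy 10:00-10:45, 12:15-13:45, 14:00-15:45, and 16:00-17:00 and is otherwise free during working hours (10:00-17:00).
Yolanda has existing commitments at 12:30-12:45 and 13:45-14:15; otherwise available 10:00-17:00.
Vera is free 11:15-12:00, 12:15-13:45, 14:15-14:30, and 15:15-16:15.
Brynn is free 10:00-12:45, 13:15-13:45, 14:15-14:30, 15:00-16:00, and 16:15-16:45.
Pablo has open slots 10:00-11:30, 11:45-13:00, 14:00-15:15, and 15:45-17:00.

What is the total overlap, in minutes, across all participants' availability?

30 minutes

Callum free within 10:00–17:00: 10:45–11:15, 11:30–14:00, 15:30–16:00.
Gita free within 10:00–17:00: 10:45–12:15, 13:45–14:00, 15:45–16:00.
Yolanda free within 10:00–17:00: 10:00–12:30, 12:45–13:45, 14:15–17:00.
Callum ∩ Gita: 10:45–11:15, 11:30–12:15, 13:45–14:00, 15:45–16:00.
Callum ∩ Gita ∩ Yolanda: 10:45–11:15, 11:30–12:15, 15:45–16:00.
Callum ∩ Gita ∩ Yolanda ∩ Vera: 11:30–12:00, 15:45–16:00.
Callum ∩ Gita ∩ Yolanda ∩ Vera ∩ Brynn: 11:30–12:00, 15:45–16:00.
Callum ∩ Gita ∩ Yolanda ∩ Vera ∩ Brynn ∩ Pablo: 11:45–12:00, 15:45–16:00.
Total common minutes: 15 + 15 = 30.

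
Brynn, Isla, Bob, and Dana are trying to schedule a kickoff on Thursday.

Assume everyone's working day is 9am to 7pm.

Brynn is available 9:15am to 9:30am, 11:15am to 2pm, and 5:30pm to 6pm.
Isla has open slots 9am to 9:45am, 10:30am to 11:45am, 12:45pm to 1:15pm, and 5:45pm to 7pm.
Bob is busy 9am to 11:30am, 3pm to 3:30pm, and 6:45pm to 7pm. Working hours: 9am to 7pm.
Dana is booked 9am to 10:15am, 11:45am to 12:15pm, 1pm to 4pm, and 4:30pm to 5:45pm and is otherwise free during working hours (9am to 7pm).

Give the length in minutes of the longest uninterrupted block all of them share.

Bob free within 09:00–19:00: 11:30–15:00, 15:30–18:45.
Dana free within 09:00–19:00: 10:15–11:45, 12:15–13:00, 16:00–16:30, 17:45–19:00.
Brynn ∩ Isla: 09:15–09:30, 11:15–11:45, 12:45–13:15, 17:45–18:00.
Brynn ∩ Isla ∩ Bob: 11:30–11:45, 12:45–13:15, 17:45–18:00.
Brynn ∩ Isla ∩ Bob ∩ Dana: 11:30–11:45, 12:45–13:00, 17:45–18:00.
Common window lengths: 15, 15, 15 min; longest is 15.

15 minutes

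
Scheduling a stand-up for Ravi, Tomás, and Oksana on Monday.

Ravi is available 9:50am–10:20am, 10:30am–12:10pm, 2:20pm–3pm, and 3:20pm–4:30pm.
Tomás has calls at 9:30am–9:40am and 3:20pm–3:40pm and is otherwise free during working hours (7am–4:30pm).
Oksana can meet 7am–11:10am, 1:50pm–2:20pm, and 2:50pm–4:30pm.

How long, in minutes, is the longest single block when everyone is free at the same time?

50 minutes

Tomás free within 07:00–16:30: 07:00–09:30, 09:40–15:20, 15:40–16:30.
Ravi ∩ Tomás: 09:50–10:20, 10:30–12:10, 14:20–15:00, 15:40–16:30.
Ravi ∩ Tomás ∩ Oksana: 09:50–10:20, 10:30–11:10, 14:50–15:00, 15:40–16:30.
Common window lengths: 30, 40, 10, 50 min; longest is 50.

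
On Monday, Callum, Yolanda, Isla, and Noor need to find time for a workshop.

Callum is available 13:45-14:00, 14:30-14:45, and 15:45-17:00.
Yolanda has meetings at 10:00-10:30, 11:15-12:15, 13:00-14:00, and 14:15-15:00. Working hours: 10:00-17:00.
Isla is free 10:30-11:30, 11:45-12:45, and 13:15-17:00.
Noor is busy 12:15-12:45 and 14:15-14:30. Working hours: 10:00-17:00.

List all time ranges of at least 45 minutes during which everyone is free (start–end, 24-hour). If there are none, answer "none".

Yolanda free within 10:00–17:00: 10:30–11:15, 12:15–13:00, 14:00–14:15, 15:00–17:00.
Noor free within 10:00–17:00: 10:00–12:15, 12:45–14:15, 14:30–17:00.
Callum ∩ Yolanda: 15:45–17:00.
Callum ∩ Yolanda ∩ Isla: 15:45–17:00.
Callum ∩ Yolanda ∩ Isla ∩ Noor: 15:45–17:00.
Windows ≥ 45 min: 15:45–17:00.

15:45–17:00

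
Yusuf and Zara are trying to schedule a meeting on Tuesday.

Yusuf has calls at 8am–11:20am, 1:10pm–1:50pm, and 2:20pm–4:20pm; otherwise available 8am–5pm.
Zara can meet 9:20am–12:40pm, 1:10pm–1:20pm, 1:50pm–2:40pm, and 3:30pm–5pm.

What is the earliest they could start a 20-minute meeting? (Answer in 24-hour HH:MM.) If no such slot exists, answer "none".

Yusuf free within 08:00–17:00: 11:20–13:10, 13:50–14:20, 16:20–17:00.
Yusuf ∩ Zara: 11:20–12:40, 13:50–14:20, 16:20–17:00.
Windows ≥ 20 min: 11:20–12:40, 13:50–14:20, 16:20–17:00.
Earliest such window starts at 11:20.

11:20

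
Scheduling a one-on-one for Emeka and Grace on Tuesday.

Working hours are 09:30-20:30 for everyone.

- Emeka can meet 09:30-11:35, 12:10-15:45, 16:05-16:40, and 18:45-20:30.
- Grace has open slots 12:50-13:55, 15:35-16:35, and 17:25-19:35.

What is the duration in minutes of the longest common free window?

65 minutes

Emeka ∩ Grace: 12:50–13:55, 15:35–15:45, 16:05–16:35, 18:45–19:35.
Common window lengths: 65, 10, 30, 50 min; longest is 65.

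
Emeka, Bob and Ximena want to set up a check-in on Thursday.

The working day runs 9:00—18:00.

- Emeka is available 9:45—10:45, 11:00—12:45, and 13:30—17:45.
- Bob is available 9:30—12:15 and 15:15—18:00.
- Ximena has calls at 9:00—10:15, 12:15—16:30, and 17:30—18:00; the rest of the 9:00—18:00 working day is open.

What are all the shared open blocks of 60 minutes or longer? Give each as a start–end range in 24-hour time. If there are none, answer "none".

Ximena free within 09:00–18:00: 10:15–12:15, 16:30–17:30.
Emeka ∩ Bob: 09:45–10:45, 11:00–12:15, 15:15–17:45.
Emeka ∩ Bob ∩ Ximena: 10:15–10:45, 11:00–12:15, 16:30–17:30.
Windows ≥ 60 min: 11:00–12:15, 16:30–17:30.

11:00–12:15, 16:30–17:30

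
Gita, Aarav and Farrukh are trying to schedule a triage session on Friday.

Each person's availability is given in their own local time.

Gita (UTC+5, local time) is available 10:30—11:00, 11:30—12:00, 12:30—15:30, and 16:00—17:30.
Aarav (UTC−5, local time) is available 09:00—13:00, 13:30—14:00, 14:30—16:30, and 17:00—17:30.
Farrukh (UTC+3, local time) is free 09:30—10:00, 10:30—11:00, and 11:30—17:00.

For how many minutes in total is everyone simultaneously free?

0 minutes

Gita → UTC: 05:30–06:00, 06:30–07:00, 07:30–10:30, 11:00–12:30.
Aarav → UTC: 14:00–18:00, 18:30–19:00, 19:30–21:30, 22:00–22:30.
Farrukh → UTC: 06:30–07:00, 07:30–08:00, 08:30–14:00.
Gita ∩ Aarav: (none).
Gita ∩ Aarav ∩ Farrukh: (none).
Total common minutes: 0.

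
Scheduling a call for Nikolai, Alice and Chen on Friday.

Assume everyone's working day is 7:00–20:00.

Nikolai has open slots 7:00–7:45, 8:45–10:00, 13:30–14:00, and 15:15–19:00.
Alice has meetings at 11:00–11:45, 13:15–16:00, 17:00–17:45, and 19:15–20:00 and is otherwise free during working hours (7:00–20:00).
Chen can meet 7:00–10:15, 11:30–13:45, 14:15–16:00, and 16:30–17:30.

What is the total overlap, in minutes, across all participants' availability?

150 minutes

Alice free within 07:00–20:00: 07:00–11:00, 11:45–13:15, 16:00–17:00, 17:45–19:15.
Nikolai ∩ Alice: 07:00–07:45, 08:45–10:00, 16:00–17:00, 17:45–19:00.
Nikolai ∩ Alice ∩ Chen: 07:00–07:45, 08:45–10:00, 16:30–17:00.
Total common minutes: 45 + 75 + 30 = 150.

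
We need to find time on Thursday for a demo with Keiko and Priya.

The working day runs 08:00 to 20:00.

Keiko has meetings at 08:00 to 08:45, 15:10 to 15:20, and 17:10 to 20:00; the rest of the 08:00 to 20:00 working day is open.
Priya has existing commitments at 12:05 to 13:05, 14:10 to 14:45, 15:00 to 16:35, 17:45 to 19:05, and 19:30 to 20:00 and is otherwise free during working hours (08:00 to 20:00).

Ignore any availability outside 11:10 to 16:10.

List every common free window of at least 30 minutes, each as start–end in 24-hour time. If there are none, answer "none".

11:10–12:05, 13:05–14:10

Keiko free within 08:00–20:00: 08:45–15:10, 15:20–17:10.
Priya free within 08:00–20:00: 08:00–12:05, 13:05–14:10, 14:45–15:00, 16:35–17:45, 19:05–19:30.
Keiko ∩ Priya: 08:45–12:05, 13:05–14:10, 14:45–15:00, 16:35–17:10.
Restricted to 11:10–16:10: 11:10–12:05, 13:05–14:10, 14:45–15:00.
Windows ≥ 30 min: 11:10–12:05, 13:05–14:10.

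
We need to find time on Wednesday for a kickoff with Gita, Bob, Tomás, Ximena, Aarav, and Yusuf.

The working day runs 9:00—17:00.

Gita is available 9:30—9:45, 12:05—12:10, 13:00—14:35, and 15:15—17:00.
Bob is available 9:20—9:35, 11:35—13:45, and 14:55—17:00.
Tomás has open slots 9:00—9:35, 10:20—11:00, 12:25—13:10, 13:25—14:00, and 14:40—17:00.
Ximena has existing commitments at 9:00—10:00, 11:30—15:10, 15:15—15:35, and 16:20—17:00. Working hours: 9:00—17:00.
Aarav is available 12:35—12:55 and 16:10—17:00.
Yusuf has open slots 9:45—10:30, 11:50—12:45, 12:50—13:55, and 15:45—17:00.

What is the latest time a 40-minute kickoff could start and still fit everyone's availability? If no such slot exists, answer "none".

Ximena free within 09:00–17:00: 10:00–11:30, 15:10–15:15, 15:35–16:20.
Gita ∩ Bob: 09:30–09:35, 12:05–12:10, 13:00–13:45, 15:15–17:00.
Gita ∩ Bob ∩ Tomás: 09:30–09:35, 13:00–13:10, 13:25–13:45, 15:15–17:00.
Gita ∩ Bob ∩ Tomás ∩ Ximena: 15:35–16:20.
Gita ∩ Bob ∩ Tomás ∩ Ximena ∩ Aarav: 16:10–16:20.
Gita ∩ Bob ∩ Tomás ∩ Ximena ∩ Aarav ∩ Yusuf: 16:10–16:20.
Windows ≥ 40 min: (none).

none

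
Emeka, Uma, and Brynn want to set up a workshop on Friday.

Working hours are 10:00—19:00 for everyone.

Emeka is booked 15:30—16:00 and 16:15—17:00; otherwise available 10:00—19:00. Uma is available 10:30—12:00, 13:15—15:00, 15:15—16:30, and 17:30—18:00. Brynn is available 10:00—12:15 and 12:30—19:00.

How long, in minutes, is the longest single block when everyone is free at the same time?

Emeka free within 10:00–19:00: 10:00–15:30, 16:00–16:15, 17:00–19:00.
Emeka ∩ Uma: 10:30–12:00, 13:15–15:00, 15:15–15:30, 16:00–16:15, 17:30–18:00.
Emeka ∩ Uma ∩ Brynn: 10:30–12:00, 13:15–15:00, 15:15–15:30, 16:00–16:15, 17:30–18:00.
Common window lengths: 90, 105, 15, 15, 30 min; longest is 105.

105 minutes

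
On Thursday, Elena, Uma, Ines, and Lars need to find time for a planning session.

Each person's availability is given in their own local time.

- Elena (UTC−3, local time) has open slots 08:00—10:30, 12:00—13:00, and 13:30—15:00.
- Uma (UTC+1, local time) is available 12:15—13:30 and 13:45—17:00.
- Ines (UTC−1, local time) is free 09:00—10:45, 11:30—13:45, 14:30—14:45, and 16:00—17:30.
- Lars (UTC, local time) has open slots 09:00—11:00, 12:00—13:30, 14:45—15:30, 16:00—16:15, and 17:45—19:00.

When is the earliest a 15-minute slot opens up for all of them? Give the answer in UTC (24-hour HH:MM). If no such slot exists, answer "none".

12:45

Elena → UTC: 11:00–13:30, 15:00–16:00, 16:30–18:00.
Uma → UTC: 11:15–12:30, 12:45–16:00.
Ines → UTC: 10:00–11:45, 12:30–14:45, 15:30–15:45, 17:00–18:30.
Lars → UTC: 09:00–11:00, 12:00–13:30, 14:45–15:30, 16:00–16:15, 17:45–19:00.
Elena ∩ Uma: 11:15–12:30, 12:45–13:30, 15:00–16:00.
Elena ∩ Uma ∩ Ines: 11:15–11:45, 12:45–13:30, 15:30–15:45.
Elena ∩ Uma ∩ Ines ∩ Lars: 12:45–13:30.
Windows ≥ 15 min: 12:45–13:30.
Earliest such window starts at 12:45.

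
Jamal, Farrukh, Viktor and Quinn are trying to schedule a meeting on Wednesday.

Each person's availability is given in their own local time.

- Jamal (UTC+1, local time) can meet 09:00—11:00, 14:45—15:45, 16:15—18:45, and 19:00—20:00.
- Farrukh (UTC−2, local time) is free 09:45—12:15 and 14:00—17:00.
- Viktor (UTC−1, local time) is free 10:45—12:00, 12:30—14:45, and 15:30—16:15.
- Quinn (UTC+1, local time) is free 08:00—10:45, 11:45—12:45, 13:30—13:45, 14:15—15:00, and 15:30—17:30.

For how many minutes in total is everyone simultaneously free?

Jamal → UTC: 08:00–10:00, 13:45–14:45, 15:15–17:45, 18:00–19:00.
Farrukh → UTC: 11:45–14:15, 16:00–19:00.
Viktor → UTC: 11:45–13:00, 13:30–15:45, 16:30–17:15.
Quinn → UTC: 07:00–09:45, 10:45–11:45, 12:30–12:45, 13:15–14:00, 14:30–16:30.
Jamal ∩ Farrukh: 13:45–14:15, 16:00–17:45, 18:00–19:00.
Jamal ∩ Farrukh ∩ Viktor: 13:45–14:15, 16:30–17:15.
Jamal ∩ Farrukh ∩ Viktor ∩ Quinn: 13:45–14:00.
Total common minutes: 15.

15 minutes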